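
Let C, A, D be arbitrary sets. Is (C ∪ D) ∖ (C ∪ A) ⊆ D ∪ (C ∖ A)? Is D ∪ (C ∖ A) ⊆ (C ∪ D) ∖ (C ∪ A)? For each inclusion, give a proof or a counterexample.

(⟹) Let x ∈ (C ∪ D) ∖ (C ∪ A). Then x ∈ D and x ∉ C, A, from which x ∈ D ∪ (C ∖ A).

(⟸) This inclusion fails. Take C = {1}, A = ∅, D = ∅; then 1 ∈ D ∪ (C ∖ A) but 1 ∉ (C ∪ D) ∖ (C ∪ A).

Only the forward inclusion holds.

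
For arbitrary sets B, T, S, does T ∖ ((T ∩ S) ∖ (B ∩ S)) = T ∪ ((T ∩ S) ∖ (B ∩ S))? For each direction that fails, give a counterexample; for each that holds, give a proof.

(⟹) Let x ∈ T ∖ ((T ∩ S) ∖ (B ∩ S)). Then either x ∈ T and x ∉ B, S; or x ∈ B ∩ T and x ∉ S; or x ∈ B ∩ T ∩ S. In each case x ∈ T ∪ ((T ∩ S) ∖ (B ∩ S)), so T ∖ ((T ∩ S) ∖ (B ∩ S)) ⊆ T ∪ ((T ∩ S) ∖ (B ∩ S)).

(⟸) This inclusion fails. Take B = ∅, T = {1}, S = {1}; then 1 ∈ T ∪ ((T ∩ S) ∖ (B ∩ S)) but 1 ∉ T ∖ ((T ∩ S) ∖ (B ∩ S)).

The sets are not equal: only the forward inclusion holds.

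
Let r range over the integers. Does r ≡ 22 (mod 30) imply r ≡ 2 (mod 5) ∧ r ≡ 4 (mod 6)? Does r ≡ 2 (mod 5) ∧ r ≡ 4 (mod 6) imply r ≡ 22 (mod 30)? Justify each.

Both directions hold; the statement is true.

(⇐) If r ≡ 2 (mod 5) and r ≡ 4 (mod 6), then by the Chinese remainder theorem r ≡ 22 (mod 30). This is exactly r ≡ 22 (mod 30).

(⇒) Suppose r ≡ 22 (mod 30); write r = 30j + 22. Since 5 ∣ 30, reducing mod 5 gives r ≡ 22 ≡ 2 (mod 5); since 6 ∣ 30, reducing mod 6 gives r ≡ 22 ≡ 4 (mod 6).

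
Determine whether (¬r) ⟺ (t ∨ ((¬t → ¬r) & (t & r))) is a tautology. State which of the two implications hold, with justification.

[⇒] This fails. Under r = F, t = F, the left side is true but the right side is false.

[⇐] This fails. Under r = T, t = T, the left side is false but the right side is true.

Neither direction holds.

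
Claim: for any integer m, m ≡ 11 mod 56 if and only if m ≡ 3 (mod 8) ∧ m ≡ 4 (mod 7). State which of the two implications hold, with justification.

The biconditional holds.

(⟹) Suppose m ≡ 11 (mod 56); write m = 56j + 11. Since 8 ∣ 56, reducing mod 8 gives m ≡ 11 ≡ 3 (mod 8); since 7 ∣ 56, reducing mod 7 gives m ≡ 11 ≡ 4 (mod 7).

(⟸) Conversely, if m ≡ 3 (mod 8) and m ≡ 4 (mod 7), then by the Chinese remainder theorem m ≡ 11 (mod 56). This is exactly m ≡ 11 (mod 56).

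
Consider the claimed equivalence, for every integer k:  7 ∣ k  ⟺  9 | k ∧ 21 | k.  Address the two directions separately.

The forward direction fails; the converse holds.

(⟹) This fails: take k = 7. Certainly 7 ∣ 7, but 9 ∤ 7.

(⟸) Suppose 9 ∣ k and 21 ∣ k. Any common multiple of 9 and 21 is a multiple of their lcm; here lcm(9, 21) = 9·21/gcd(9, 21) = 189/3 = 63, so 63 ∣ k. Since 7 ∣ 63, it follows that 7 ∣ k.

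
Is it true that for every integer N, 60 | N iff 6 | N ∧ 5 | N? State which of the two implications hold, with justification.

(⟹) If 60 ∣ N, write N = 60q. Since 60 = 10·6, N = 6·(10q), so 6 ∣ N; and since 60 = 12·5, N = 5·(12q), so 5 ∣ N.

(⟸) This fails: take N = 30. Both 6 ∣ 30 and 5 ∣ 30, yet 30 is not a multiple of 60 (since 30 = 0·60 + 30), so 60 ∤ 30.

The forward direction holds; the converse fails.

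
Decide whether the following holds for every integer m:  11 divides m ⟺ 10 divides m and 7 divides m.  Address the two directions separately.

Both directions fail.

(⇒) This fails: take m = 11. Certainly 11 ∣ 11, but 10 ∤ 11.

(⇐) This fails: take m = 70. Both 10 ∣ 70 and 7 ∣ 70, yet 70 is not a multiple of 11 (since 70 = 6·11 + 4), so 11 ∤ 70.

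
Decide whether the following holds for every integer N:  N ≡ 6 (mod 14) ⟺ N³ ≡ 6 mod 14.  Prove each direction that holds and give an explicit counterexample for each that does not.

[⇐] This fails: take N = 10. Then 10³ = 1000 ≡ 6 (mod 14), yet 10 ≡ 10 (mod 14), not 6.

[⇒] Suppose N ≡ 6 (mod 14). Write N = 14j + 6. Then (14j + 6)³ = 2744j³ + 3528j² + 1512j + 216 = 14(196j³ + 252j² + 108j + 15) + 6, so N³ ≡ 6 (mod 14).

(⇒) holds; (⇐) fails.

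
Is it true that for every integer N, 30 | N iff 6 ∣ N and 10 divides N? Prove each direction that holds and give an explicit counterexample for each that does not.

Forward direction. If 30 ∣ N, write N = 30q. Since 30 = 5·6, N = 6·(5q), so 6 ∣ N; and since 30 = 3·10, N = 10·(3q), so 10 ∣ N.

Converse. Suppose 6 ∣ N and 10 ∣ N. Any common multiple of 6 and 10 is a multiple of their lcm; here lcm(6, 10) = 6·10/gcd(6, 10) = 60/2 = 30, so 30 ∣ N.

Both directions hold.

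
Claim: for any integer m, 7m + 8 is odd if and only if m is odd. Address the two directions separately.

Equivalent; both directions hold.

(→) Suppose 7m + 8 is odd. Since 7 is odd, 7m and m have the same parity, so 7m + 8 ≡ m + 8 (mod 2). As 8 is even, 7m + 8 is odd exactly when m is odd. Thus m is odd.

(←) Conversely, suppose m is odd; write m = 2j + 1. Then 7m + 8 = 7·(2j + 1) + 8 = 2·7j + 15, which is odd.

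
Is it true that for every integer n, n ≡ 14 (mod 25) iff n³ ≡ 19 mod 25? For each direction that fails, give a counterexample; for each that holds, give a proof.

Both directions hold.

[⇒] Suppose n ≡ 14 (mod 25). Write n = 25j + 14. Then (25j + 14)³ = 15625j³ + 26250j² + 14700j + 2744 = 25(625j³ + 1050j² + 588j + 109) + 19, so n³ ≡ 19 (mod 25).

[⇐] Conversely, suppose n³ ≡ 19 (mod 25). The only residue r in {0, …, 24} with r³ ≡ 19 (mod 25) is r = 14, so n ≡ 14 (mod 25).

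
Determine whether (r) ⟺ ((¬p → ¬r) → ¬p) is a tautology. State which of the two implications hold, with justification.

(⇒) This fails. Under r = T, p = T, the left side is true but the right side is false.

(⇐) This fails. Under r = F, p = F, the left side is false but the right side is true.

(⇒) fails and (⇐) fails.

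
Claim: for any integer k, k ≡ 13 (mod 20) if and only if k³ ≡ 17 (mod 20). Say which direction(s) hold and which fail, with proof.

The biconditional holds.

[⇐] Suppose k³ ≡ 17 (mod 20). The only residue r in {0, …, 19} with r³ ≡ 17 (mod 20) is r = 13, so k ≡ 13 (mod 20).

[⇒] Suppose k ≡ 13 (mod 20). Write k = 20j + 13. Then (20j + 13)³ = 8000j³ + 15600j² + 10140j + 2197 = 20(400j³ + 780j² + 507j + 109) + 17, so k³ ≡ 17 (mod 20).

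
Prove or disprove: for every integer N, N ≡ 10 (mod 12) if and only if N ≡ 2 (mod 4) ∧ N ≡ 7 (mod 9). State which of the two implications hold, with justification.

Not equivalent: only (⇐) holds.

(⟹) This fails: N = 10 gives 10 ≡ 10 (mod 12) but 10 ≡ 1 (mod 9), so the conjunction on the right does not hold.

(⟸) Conversely, if N ≡ 2 (mod 4) and N ≡ 7 (mod 9), then by the Chinese remainder theorem N ≡ 34 (mod 36). Since 34 ≡ 10 (mod 12) and 12 ∣ 36, we get N ≡ 10 (mod 12).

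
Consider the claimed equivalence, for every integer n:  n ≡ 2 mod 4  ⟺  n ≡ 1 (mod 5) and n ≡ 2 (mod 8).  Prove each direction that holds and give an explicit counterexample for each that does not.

(⇒) fails; (⇐) holds.

(⟸) If n ≡ 1 (mod 5) and n ≡ 2 (mod 8), then by the Chinese remainder theorem n ≡ 26 (mod 40). Since 26 ≡ 2 (mod 4) and 4 ∣ 40, we get n ≡ 2 (mod 4).

(⟹) This fails: n = 2 gives 2 ≡ 2 (mod 4) but 2 ≡ 2 (mod 5), so the conjunction on the right does not hold.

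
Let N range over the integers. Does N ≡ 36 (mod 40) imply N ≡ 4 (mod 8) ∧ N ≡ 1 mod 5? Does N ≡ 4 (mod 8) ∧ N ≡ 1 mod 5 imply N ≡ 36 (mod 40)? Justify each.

(⟹) Suppose N ≡ 36 (mod 40); write N = 40j + 36. Since 8 ∣ 40, reducing mod 8 gives N ≡ 36 ≡ 4 (mod 8); since 5 ∣ 40, reducing mod 5 gives N ≡ 36 ≡ 1 (mod 5).

(⟸) Conversely, if N ≡ 4 (mod 8) and N ≡ 1 (mod 5), then by the Chinese remainder theorem N ≡ 36 (mod 40). This is exactly N ≡ 36 (mod 40).

Both directions hold.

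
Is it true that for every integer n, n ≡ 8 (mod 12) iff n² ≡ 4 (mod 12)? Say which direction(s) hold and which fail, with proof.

(⇒) holds; (⇐) fails.

(⟸) This fails: take n = 2. Then 2² = 4 ≡ 4 (mod 12), yet 2 ≡ 2 (mod 12), not 8.

(⟹) Suppose n ≡ 8 (mod 12). Write n = 12j + 8. Then (12j + 8)² = 144j² + 192j + 64 = 12(12j² + 16j + 5) + 4, so n² ≡ 4 (mod 12).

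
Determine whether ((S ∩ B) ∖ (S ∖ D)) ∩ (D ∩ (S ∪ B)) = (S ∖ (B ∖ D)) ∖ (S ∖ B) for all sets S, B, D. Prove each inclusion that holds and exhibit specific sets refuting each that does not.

(⟹) Let x ∈ ((S ∩ B) ∖ (S ∖ D)) ∩ (D ∩ (S ∪ B)). Then x ∈ S ∩ B ∩ D, from which x ∈ (S ∖ (B ∖ D)) ∖ (S ∖ B).

(⟸) Let x ∈ (S ∖ (B ∖ D)) ∖ (S ∖ B). Then x ∈ S ∩ B ∩ D, from which x ∈ ((S ∩ B) ∖ (S ∖ D)) ∩ (D ∩ (S ∪ B)).

Both inclusions hold; the sets are equal.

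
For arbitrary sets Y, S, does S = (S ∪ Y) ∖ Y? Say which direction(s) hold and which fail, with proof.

Only the reverse inclusion holds.

(⟹) This inclusion fails. Take Y = {1}, S = {1}; then 1 ∈ S but 1 ∉ (S ∪ Y) ∖ Y.

(⟸) Let x ∈ (S ∪ Y) ∖ Y. Then x ∈ S and x ∉ Y, from which x ∈ S.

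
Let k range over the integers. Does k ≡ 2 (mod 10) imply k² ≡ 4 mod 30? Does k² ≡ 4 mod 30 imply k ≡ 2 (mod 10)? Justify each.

Forward direction. This fails: take k = 12. Then 12 ≡ 2 (mod 10), but 12² = 144 ≡ 24 (mod 30), not 4.

Converse. This fails: take k = 8. Then 8² = 64 ≡ 4 (mod 30), yet 8 ≡ 8 (mod 10), not 2.

Neither implication holds.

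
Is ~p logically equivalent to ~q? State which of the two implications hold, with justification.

Neither implication holds.

(⟹) This fails. Under q = T, p = F, the left side is true but the right side is false.

(⟸) This fails. Under q = F, p = T, the left side is false but the right side is true.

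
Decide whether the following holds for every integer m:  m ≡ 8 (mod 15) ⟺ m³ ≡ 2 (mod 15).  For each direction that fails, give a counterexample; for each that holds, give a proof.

The biconditional holds.

(⇒) Suppose m ≡ 8 (mod 15). Write m = 15j + 8. Then (15j + 8)³ = 3375j³ + 5400j² + 2880j + 512 = 15(225j³ + 360j² + 192j + 34) + 2, so m³ ≡ 2 (mod 15).

(⇐) Conversely, suppose m³ ≡ 2 (mod 15). The only residue r in {0, …, 14} with r³ ≡ 2 (mod 15) is r = 8, so m ≡ 8 (mod 15).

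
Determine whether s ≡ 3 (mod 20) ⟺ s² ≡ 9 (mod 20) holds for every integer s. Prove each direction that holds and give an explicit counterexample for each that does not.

Not equivalent: only (⇒) holds.

Forward direction. Suppose s ≡ 3 (mod 20). Write s = 20j + 3. Then (20j + 3)² = 400j² + 120j + 9 = 20(20j² + 6j) + 9, so s² ≡ 9 (mod 20).

Converse. This fails: take s = 7. Then 7² = 49 ≡ 9 (mod 20), yet 7 ≡ 7 (mod 20), not 3.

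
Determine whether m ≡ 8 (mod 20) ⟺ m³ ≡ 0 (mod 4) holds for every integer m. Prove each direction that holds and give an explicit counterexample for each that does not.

The forward direction holds; the converse fails.

[⇒] Suppose m ≡ 8 (mod 20). Then m³ ≡ 8³ = 512 (mod 20), and since 4 ∣ 20, also m³ ≡ 0 (mod 4).

[⇐] This fails: take m = 0. Then 0³ = 0 ≡ 0 (mod 4), yet 0 ≡ 0 (mod 20), not 8.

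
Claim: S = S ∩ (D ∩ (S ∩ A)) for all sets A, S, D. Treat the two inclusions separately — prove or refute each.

The sets are not equal: only the reverse inclusion holds.

Forward inclusion. This inclusion fails. Take A = ∅, S = {1}, D = ∅; then 1 ∈ S but 1 ∉ S ∩ (D ∩ (S ∩ A)).

Reverse inclusion. Let x ∈ S ∩ (D ∩ (S ∩ A)). Then x ∈ A ∩ S ∩ D, from which x ∈ S.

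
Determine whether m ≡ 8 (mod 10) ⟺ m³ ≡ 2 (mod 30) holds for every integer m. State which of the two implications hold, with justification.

(→) This fails: take m = 18. Then 18 ≡ 8 (mod 10), but 18³ = 5832 ≡ 12 (mod 30), not 2.

(←) Conversely, the residues r modulo 30 with r³ ≡ 2 (mod 30) are exactly {8}, and each is ≡ 8 (mod 10).

Not equivalent: only (⇐) holds.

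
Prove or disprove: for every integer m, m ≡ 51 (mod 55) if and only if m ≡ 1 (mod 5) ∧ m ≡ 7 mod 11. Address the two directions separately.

(⟹) Suppose m ≡ 51 (mod 55); write m = 55j + 51. Since 5 ∣ 55, reducing mod 5 gives m ≡ 51 ≡ 1 (mod 5); since 11 ∣ 55, reducing mod 11 gives m ≡ 51 ≡ 7 (mod 11).

(⟸) Conversely, if m ≡ 1 (mod 5) and m ≡ 7 (mod 11), then by the Chinese remainder theorem m ≡ 51 (mod 55). This is exactly m ≡ 51 (mod 55).

Both implications hold.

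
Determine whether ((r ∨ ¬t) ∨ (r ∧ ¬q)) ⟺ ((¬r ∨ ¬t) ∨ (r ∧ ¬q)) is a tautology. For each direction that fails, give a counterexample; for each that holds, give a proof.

(→) This fails. Under q = T, t = T, r = T, the left side is true but the right side is false.

(←) This fails. Under q = F, t = T, r = F, the left side is false but the right side is true.

Neither direction holds.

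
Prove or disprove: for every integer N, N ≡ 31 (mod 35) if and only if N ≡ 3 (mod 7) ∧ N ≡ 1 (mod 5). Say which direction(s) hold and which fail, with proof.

Converse. If N ≡ 3 (mod 7) and N ≡ 1 (mod 5), then by the Chinese remainder theorem N ≡ 31 (mod 35). This is exactly N ≡ 31 (mod 35).

Forward direction. Suppose N ≡ 31 (mod 35); write N = 35j + 31. Since 7 ∣ 35, reducing mod 7 gives N ≡ 31 ≡ 3 (mod 7); since 5 ∣ 35, reducing mod 5 gives N ≡ 31 ≡ 1 (mod 5).

Both implications hold.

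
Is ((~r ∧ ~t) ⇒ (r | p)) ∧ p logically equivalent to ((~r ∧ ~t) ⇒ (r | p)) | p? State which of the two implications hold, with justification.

[⇐] This fails. Under p = F, r = T, t = F, the left side is false but the right side is true.

[⇒] Assume the antecedent. If p is true, ((~r ∧ ~t) ⇒ (r | p)) | p reduces to true regardless of the other variables. If p is false, the antecedent cannot hold. Either way ((~r ∧ ~t) ⇒ (r | p)) | p holds.

The forward direction holds; the converse fails.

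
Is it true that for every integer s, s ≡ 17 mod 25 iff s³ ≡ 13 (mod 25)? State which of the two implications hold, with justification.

Both implications hold.

(→) Suppose s ≡ 17 mod 25. Write s = 25j + 17. Then (25j + 17)³ = 15625j³ + 31875j² + 21675j + 4913 = 25(625j³ + 1275j² + 867j + 196) + 13, so s³ ≡ 13 (mod 25).

(←) Conversely, suppose s³ ≡ 13 (mod 25). The only residue r in {0, …, 24} with r³ ≡ 13 (mod 25) is r = 17, so s ≡ 17 (mod 25).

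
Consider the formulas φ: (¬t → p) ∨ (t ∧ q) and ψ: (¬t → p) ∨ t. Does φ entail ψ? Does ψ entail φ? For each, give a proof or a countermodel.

Forward direction. Assume the antecedent. If t is true, (¬t → p) ∨ t reduces to true regardless of the other variables. If t is false, the antecedent forces (t = F, q = F, p = T) or (t = F, q = T, p = T), and (¬t → p) ∨ t holds there. Either way (¬t → p) ∨ t holds.

Converse. Assume the antecedent. If t is true, (¬t → p) ∨ (t ∧ q) reduces to true regardless of the other variables. If t is false, the antecedent forces (t = F, q = F, p = T) or (t = F, q = T, p = T), and (¬t → p) ∨ (t ∧ q) holds there. Either way (¬t → p) ∨ (t ∧ q) holds.

Both directions hold.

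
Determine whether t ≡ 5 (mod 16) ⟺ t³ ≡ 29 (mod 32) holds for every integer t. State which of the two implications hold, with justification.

Only the reverse direction holds.

(→) This fails: take t = 21. Then 21 ≡ 5 (mod 16), but 21³ = 9261 ≡ 13 (mod 32), not 29.

(←) Conversely, the residues r modulo 32 with r³ ≡ 29 (mod 32) are exactly {5}, and each is ≡ 5 (mod 16).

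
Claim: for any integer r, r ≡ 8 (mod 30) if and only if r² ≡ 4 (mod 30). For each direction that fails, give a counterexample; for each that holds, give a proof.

Converse. This fails: take r = 2. Then 2² = 4 ≡ 4 (mod 30), yet 2 ≡ 2 (mod 30), not 8.

Forward direction. Suppose r ≡ 8 (mod 30). Write r = 30j + 8. Then (30j + 8)² = 900j² + 480j + 64 = 30(30j² + 16j + 2) + 4, so r² ≡ 4 (mod 30).

(⇒) holds; (⇐) fails.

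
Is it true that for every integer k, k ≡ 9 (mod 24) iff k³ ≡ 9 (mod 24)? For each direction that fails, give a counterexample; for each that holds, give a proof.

Both directions hold; the statement is true.

(⟸) Suppose k³ ≡ 9 (mod 24). The only residue r in {0, …, 23} with r³ ≡ 9 (mod 24) is r = 9, so k ≡ 9 (mod 24).

(⟹) Suppose k ≡ 9 (mod 24). Write k = 24j + 9. Then (24j + 9)³ = 13824j³ + 15552j² + 5832j + 729 = 24(576j³ + 648j² + 243j + 30) + 9, so k³ ≡ 9 (mod 24).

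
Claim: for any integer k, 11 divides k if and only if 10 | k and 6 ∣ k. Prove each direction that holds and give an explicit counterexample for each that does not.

(⇒) fails and (⇐) fails.

Forward direction. This fails: take k = 11. Certainly 11 ∣ 11, but 10 ∤ 11.

Converse. This fails: take k = 30. Both 10 ∣ 30 and 6 ∣ 30, yet 30 is not a multiple of 11 (since 30 = 2·11 + 8), so 11 ∤ 30.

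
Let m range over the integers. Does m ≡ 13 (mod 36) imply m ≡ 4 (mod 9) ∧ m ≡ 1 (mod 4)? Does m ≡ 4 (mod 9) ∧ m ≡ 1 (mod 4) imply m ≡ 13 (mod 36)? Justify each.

Forward direction. Suppose m ≡ 13 (mod 36); write m = 36j + 13. Since 9 ∣ 36, reducing mod 9 gives m ≡ 13 ≡ 4 (mod 9); since 4 ∣ 36, reducing mod 4 gives m ≡ 13 ≡ 1 (mod 4).

Converse. If m ≡ 4 (mod 9) and m ≡ 1 (mod 4), then by the Chinese remainder theorem m ≡ 13 (mod 36). This is exactly m ≡ 13 (mod 36).

The biconditional holds.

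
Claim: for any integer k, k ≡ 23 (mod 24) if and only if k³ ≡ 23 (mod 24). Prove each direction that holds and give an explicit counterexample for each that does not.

(→) Suppose k ≡ 23 (mod 24). Write k = 24j + 23. Then (24j + 23)³ = 13824j³ + 39744j² + 38088j + 12167 = 24(576j³ + 1656j² + 1587j + 506) + 23, so k³ ≡ 23 (mod 24).

(←) Conversely, suppose k³ ≡ 23 (mod 24). The only residue r in {0, …, 23} with r³ ≡ 23 (mod 24) is r = 23, so k ≡ 23 (mod 24).

Both implications hold.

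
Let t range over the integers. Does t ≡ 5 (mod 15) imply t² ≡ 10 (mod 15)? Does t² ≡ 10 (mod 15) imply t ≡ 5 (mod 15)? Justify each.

Forward direction. Suppose t ≡ 5 (mod 15). Write t = 15j + 5. Then (15j + 5)² = 225j² + 150j + 25 = 15(15j² + 10j + 1) + 10, so t² ≡ 10 (mod 15).

Converse. This fails: take t = 10. Then 10² = 100 ≡ 10 (mod 15), yet 10 ≡ 10 (mod 15), not 5.

The forward direction holds; the converse fails.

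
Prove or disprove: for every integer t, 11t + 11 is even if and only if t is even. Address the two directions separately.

(⟹) This fails: t = 3 gives 11t + 11 = 44, which is even, but 3 is odd, not even.

(⟸) This also fails: t = 0 is even, but 11t + 11 = 11 is odd, not even.

Both directions fail.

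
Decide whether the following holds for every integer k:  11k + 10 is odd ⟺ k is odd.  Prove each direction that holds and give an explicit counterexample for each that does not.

Both directions hold.

(⇒) Suppose 11k + 10 is odd. Since 11 is odd, 11k and k have the same parity, so 11k + 10 ≡ k + 10 (mod 2). As 10 is even, 11k + 10 is odd exactly when k is odd. Thus k is odd.

(⇐) Conversely, suppose k is odd; write k = 2j + 1. Then 11k + 10 = 11·(2j + 1) + 10 = 2·11j + 21, which is odd.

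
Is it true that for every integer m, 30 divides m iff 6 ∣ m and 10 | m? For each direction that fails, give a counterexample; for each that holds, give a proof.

Equivalent; both directions hold.

(⟹) If 30 ∣ m, write m = 30q. Since 30 = 5·6, m = 6·(5q), so 6 ∣ m; and since 30 = 3·10, m = 10·(3q), so 10 ∣ m.

(⟸) Suppose 6 ∣ m and 10 ∣ m. Any common multiple of 6 and 10 is a multiple of their lcm; here lcm(6, 10) = 6·10/gcd(6, 10) = 60/2 = 30, so 30 ∣ m.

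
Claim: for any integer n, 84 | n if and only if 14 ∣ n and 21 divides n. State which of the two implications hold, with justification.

The forward direction holds; the converse fails.

(→) If 84 ∣ n, write n = 84q. Since 84 = 6·14, n = 14·(6q), so 14 ∣ n; and since 84 = 4·21, n = 21·(4q), so 21 ∣ n.

(←) This fails: take n = 42. Both 14 ∣ 42 and 21 ∣ 42, yet 42 is not a multiple of 84 (since 42 = 0·84 + 42), so 84 ∤ 42.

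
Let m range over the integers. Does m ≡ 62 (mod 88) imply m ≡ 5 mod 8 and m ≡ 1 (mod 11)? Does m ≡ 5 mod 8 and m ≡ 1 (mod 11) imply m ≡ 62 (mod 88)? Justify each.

[⇒] This fails: m = 62 gives 62 ≡ 62 (mod 88) but 62 ≡ 6 (mod 8), so the conjunction on the right does not hold.

[⇐] This fails: m = 45 satisfies both congruences on the right (45 ≡ 5 mod 8 and 45 ≡ 1 mod 11) yet 45 ≡ 45 (mod 88), not 62.

Both directions fail.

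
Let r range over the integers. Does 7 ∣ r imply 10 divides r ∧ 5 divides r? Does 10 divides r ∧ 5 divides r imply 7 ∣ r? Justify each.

(⇒) fails and (⇐) fails.

(⟹) This fails: take r = 7. Certainly 7 ∣ 7, but 10 ∤ 7.

(⟸) This fails: take r = 10. Both 10 ∣ 10 and 5 ∣ 10, yet 10 is not a multiple of 7 (since 10 = 1·7 + 3), so 7 ∤ 10.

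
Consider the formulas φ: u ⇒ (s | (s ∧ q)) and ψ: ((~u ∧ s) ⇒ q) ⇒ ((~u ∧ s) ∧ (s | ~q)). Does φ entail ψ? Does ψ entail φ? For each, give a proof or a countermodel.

(→) This fails. Under q = F, u = F, s = F, the left side is true but the right side is false.

(←) Assume the antecedent. If q is true, the antecedent forces (q = T, u = F, s = T), and u ⇒ (s | (s ∧ q)) holds there. If q is false, the antecedent forces (q = F, u = F, s = T), and u ⇒ (s | (s ∧ q)) holds there. Either way u ⇒ (s | (s ∧ q)) holds.

(⇒) fails; (⇐) holds.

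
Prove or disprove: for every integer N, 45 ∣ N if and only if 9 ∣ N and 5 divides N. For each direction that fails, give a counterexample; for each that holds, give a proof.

(→) If 45 ∣ N, write N = 45q. Since 45 = 5·9, N = 9·(5q), so 9 ∣ N; and since 45 = 9·5, N = 5·(9q), so 5 ∣ N.

(←) Suppose 9 ∣ N and 5 ∣ N. Any common multiple of 9 and 5 is a multiple of their lcm; here gcd(9, 5) = 1, so lcm(9, 5) = 9·5 = 45, so 45 ∣ N.

Both implications hold.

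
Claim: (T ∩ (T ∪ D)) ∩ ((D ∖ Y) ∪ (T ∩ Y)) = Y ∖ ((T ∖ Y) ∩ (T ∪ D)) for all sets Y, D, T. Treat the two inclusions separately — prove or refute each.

(⊆) This inclusion fails. Take Y = ∅, D = {1}, T = {1}; then 1 ∈ (T ∩ (T ∪ D)) ∩ ((D ∖ Y) ∪ (T ∩ Y)) but 1 ∉ Y ∖ ((T ∖ Y) ∩ (T ∪ D)).

(⊇) This inclusion fails. Take Y = {1}, D = ∅, T = ∅; then 1 ∈ Y ∖ ((T ∖ Y) ∩ (T ∪ D)) but 1 ∉ (T ∩ (T ∪ D)) ∩ ((D ∖ Y) ∪ (T ∩ Y)).

Neither inclusion holds.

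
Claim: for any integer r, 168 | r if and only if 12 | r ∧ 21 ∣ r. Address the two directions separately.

[⇒] If 168 ∣ r, write r = 168q. Since 168 = 14·12, r = 12·(14q), so 12 ∣ r; and since 168 = 8·21, r = 21·(8q), so 21 ∣ r.

[⇐] This fails: take r = 84. Both 12 ∣ 84 and 21 ∣ 84, yet 84 is not a multiple of 168 (since 84 = 0·168 + 84), so 168 ∤ 84.

(⇒) holds; (⇐) fails.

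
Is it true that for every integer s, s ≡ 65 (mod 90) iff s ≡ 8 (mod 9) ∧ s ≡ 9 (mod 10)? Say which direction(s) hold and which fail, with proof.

(⟹) This fails: s = 65 gives 65 ≡ 65 (mod 90) but 65 ≡ 2 (mod 9), so the conjunction on the right does not hold.

(⟸) This fails: s = 89 satisfies both congruences on the right (89 ≡ 8 mod 9 and 89 ≡ 9 mod 10) yet 89 ≡ 89 (mod 90), not 65.

(⇒) fails and (⇐) fails.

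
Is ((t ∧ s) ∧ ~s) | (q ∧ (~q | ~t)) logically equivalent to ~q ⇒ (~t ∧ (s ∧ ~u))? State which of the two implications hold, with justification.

(⇒) holds; (⇐) fails.

(⇒) Assume the antecedent. If q is true, ~q ⇒ (~t ∧ (s ∧ ~u)) reduces to true regardless of the other variables. If q is false, the antecedent cannot hold. Either way ~q ⇒ (~t ∧ (s ∧ ~u)) holds.

(⇐) This fails. Under q = F, s = T, t = F, u = F, the left side is false but the right side is true.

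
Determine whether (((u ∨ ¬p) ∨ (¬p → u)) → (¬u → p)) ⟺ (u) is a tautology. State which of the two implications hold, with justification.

(⇒) fails; (⇐) holds.

(⟹) This fails. Under u = F, p = T, the left side is true but the right side is false.

(⟸) Assume the antecedent. If u is true, the consequent reduces to true regardless of the other variables. If u is false, the antecedent cannot hold. Either way the consequent holds.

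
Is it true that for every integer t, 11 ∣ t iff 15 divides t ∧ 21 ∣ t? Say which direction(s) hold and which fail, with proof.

Both directions fail.

Forward direction. This fails: take t = 11. Certainly 11 ∣ 11, but 15 ∤ 11.

Converse. This fails: take t = 105. Both 15 ∣ 105 and 21 ∣ 105, yet 105 is not a multiple of 11 (since 105 = 9·11 + 6), so 11 ∤ 105.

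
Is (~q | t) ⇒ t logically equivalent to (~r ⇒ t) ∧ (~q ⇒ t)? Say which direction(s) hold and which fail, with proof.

(→) This fails. Under t = F, r = F, q = T, the left side is true but the right side is false.

(←) Assume the antecedent. If t is true, (~q | t) ⇒ t reduces to true regardless of the other variables. If t is false, the antecedent forces (t = F, r = T, q = T), and (~q | t) ⇒ t holds there. Either way (~q | t) ⇒ t holds.

(⇒) fails; (⇐) holds.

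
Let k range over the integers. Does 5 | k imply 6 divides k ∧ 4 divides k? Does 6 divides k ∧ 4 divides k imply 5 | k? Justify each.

(⟹) This fails: take k = 5. Certainly 5 ∣ 5, but 6 ∤ 5.

(⟸) This fails: take k = 12. Both 6 ∣ 12 and 4 ∣ 12, yet 12 is not a multiple of 5 (since 12 = 2·5 + 2), so 5 ∤ 12.

(⇒) fails and (⇐) fails.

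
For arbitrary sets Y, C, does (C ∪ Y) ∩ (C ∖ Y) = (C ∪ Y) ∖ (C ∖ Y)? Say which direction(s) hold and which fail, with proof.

(⊆) This inclusion fails. Take Y = ∅, C = {1}; then 1 ∈ (C ∪ Y) ∩ (C ∖ Y) but 1 ∉ (C ∪ Y) ∖ (C ∖ Y).

(⊇) This inclusion fails. Take Y = {1}, C = ∅; then 1 ∈ (C ∪ Y) ∖ (C ∖ Y) but 1 ∉ (C ∪ Y) ∩ (C ∖ Y).

(⊆) fails and (⊇) fails.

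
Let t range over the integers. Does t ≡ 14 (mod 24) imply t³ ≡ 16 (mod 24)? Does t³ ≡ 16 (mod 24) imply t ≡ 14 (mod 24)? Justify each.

(⟹) This fails: take t = 14. Then 14 ≡ 14 (mod 24), but 14³ = 2744 ≡ 8 (mod 24), not 16.

(⟸) This fails: take t = 4. Then 4³ = 64 ≡ 16 (mod 24), yet 4 ≡ 4 (mod 24), not 14.

Both directions fail.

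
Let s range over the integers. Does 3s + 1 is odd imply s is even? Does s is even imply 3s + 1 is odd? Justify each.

The biconditional holds.

(⇒) Suppose 3s + 1 is odd. Since 3 is odd, 3s and s have the same parity, so 3s + 1 ≡ s + 1 (mod 2). As 1 is odd, 3s + 1 is odd exactly when s is even. Thus s is even.

(⇐) Conversely, suppose s is even; write s = 2j. Then 3s + 1 = 3·(2j) + 1 = 2·3j + 1, which is odd.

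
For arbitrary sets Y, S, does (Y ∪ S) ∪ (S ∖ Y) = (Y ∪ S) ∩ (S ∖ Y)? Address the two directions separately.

The sets are not equal: only the reverse inclusion holds.

Reverse inclusion. Let x ∈ (Y ∪ S) ∩ (S ∖ Y). Then x ∈ S and x ∉ Y, from which x ∈ (Y ∪ S) ∪ (S ∖ Y).

Forward inclusion. This inclusion fails. Take Y = {1}, S = ∅; then 1 ∈ (Y ∪ S) ∪ (S ∖ Y) but 1 ∉ (Y ∪ S) ∩ (S ∖ Y).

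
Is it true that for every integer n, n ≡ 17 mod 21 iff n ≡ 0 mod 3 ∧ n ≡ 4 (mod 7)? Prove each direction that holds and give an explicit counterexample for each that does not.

Neither direction holds.

[⇒] This fails: n = 17 gives 17 ≡ 17 (mod 21) but 17 ≡ 2 (mod 3), so the conjunction on the right does not hold.

[⇐] This fails: n = 18 satisfies both congruences on the right (18 ≡ 0 mod 3 and 18 ≡ 4 mod 7) yet 18 ≡ 18 (mod 21), not 17.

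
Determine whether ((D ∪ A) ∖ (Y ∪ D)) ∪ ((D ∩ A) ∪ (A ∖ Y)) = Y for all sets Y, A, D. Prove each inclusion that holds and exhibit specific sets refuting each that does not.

Forward inclusion. This inclusion fails. Take Y = ∅, A = {1}, D = ∅; then 1 ∈ ((D ∪ A) ∖ (Y ∪ D)) ∪ ((D ∩ A) ∪ (A ∖ Y)) but 1 ∉ Y.

Reverse inclusion. This inclusion fails. Take Y = {1}, A = ∅, D = ∅; then 1 ∈ Y but 1 ∉ ((D ∪ A) ∖ (Y ∪ D)) ∪ ((D ∩ A) ∪ (A ∖ Y)).

Both inclusions fail.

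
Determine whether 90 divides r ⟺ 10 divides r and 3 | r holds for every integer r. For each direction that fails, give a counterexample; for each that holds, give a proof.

(⇒) If 90 ∣ r, write r = 90q. Since 90 = 9·10, r = 10·(9q), so 10 ∣ r; and since 90 = 30·3, r = 3·(30q), so 3 ∣ r.

(⇐) This fails: take r = 30. Both 10 ∣ 30 and 3 ∣ 30, yet 30 is not a multiple of 90 (since 30 = 0·90 + 30), so 90 ∤ 30.

Not equivalent: only (⇒) holds.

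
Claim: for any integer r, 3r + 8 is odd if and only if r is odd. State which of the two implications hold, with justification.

(⟹) Suppose 3r + 8 is odd. Since 3 is odd, 3r and r have the same parity, so 3r + 8 ≡ r + 8 (mod 2). As 8 is even, 3r + 8 is odd exactly when r is odd. Thus r is odd.

(⟸) Conversely, suppose r is odd; write r = 2j + 1. Then 3r + 8 = 3·(2j + 1) + 8 = 2·3j + 11, which is odd.

Both directions hold.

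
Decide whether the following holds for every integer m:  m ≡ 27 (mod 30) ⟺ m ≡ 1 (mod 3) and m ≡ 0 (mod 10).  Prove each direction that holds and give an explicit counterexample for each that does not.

(→) This fails: m = 27 gives 27 ≡ 27 (mod 30) but 27 ≡ 0 (mod 3), so the conjunction on the right does not hold.

(←) This fails: m = 10 satisfies both congruences on the right (10 ≡ 1 mod 3 and 10 ≡ 0 mod 10) yet 10 ≡ 10 (mod 30), not 27.

Neither implication holds.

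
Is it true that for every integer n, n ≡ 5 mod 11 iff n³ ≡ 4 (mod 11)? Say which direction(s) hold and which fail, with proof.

The biconditional holds.

[⇒] Suppose n ≡ 5 mod 11. Write n = 11j + 5. Then (11j + 5)³ = 1331j³ + 1815j² + 825j + 125 = 11(121j³ + 165j² + 75j + 11) + 4, so n³ ≡ 4 (mod 11).

[⇐] For the converse, argue contrapositively. If n ≢ 5 (mod 11), then n is congruent to one of 0, 1, 2, 3, 4, 6, 7, 8, 9, 10 modulo 11, and these give n³ ≡ 0, 1, 8, 5, 9, 7, 2, 6, 3, 10 respectively — never 4.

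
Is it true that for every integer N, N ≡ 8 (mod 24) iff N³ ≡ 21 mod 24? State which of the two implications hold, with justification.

(⇒) fails and (⇐) fails.

(⟹) This fails: take N = 8. Then 8 ≡ 8 (mod 24), but 8³ = 512 ≡ 8 (mod 24), not 21.

(⟸) This fails: take N = 21. Then 21³ = 9261 ≡ 21 (mod 24), yet 21 ≡ 21 (mod 24), not 8.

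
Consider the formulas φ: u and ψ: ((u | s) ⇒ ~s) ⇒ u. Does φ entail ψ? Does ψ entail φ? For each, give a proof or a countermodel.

Only the forward direction holds.

Forward direction. Assume the antecedent. If s is true, ((u | s) ⇒ ~s) ⇒ u reduces to true regardless of the other variables. If s is false, the antecedent forces (s = F, u = T), and ((u | s) ⇒ ~s) ⇒ u holds there. Either way ((u | s) ⇒ ~s) ⇒ u holds.

Converse. This fails. Under s = T, u = F, the left side is false but the right side is true.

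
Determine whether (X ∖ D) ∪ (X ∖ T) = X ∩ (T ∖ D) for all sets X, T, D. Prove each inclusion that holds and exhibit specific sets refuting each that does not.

Only the reverse inclusion holds.

Reverse inclusion. Let x ∈ X ∩ (T ∖ D). Then x ∈ X ∩ T and x ∉ D, from which x ∈ (X ∖ D) ∪ (X ∖ T).

Forward inclusion. This inclusion fails. Take X = {1}, T = ∅, D = ∅; then 1 ∈ (X ∖ D) ∪ (X ∖ T) but 1 ∉ X ∩ (T ∖ D).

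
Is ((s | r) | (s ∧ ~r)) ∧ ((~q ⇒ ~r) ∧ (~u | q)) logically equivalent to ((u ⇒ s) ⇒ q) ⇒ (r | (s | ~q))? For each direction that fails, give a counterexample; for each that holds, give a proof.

(⇒) Assume the antecedent. If s is true, ((u ⇒ s) ⇒ q) ⇒ (r | (s | ~q)) reduces to true regardless of the other variables. If s is false, the antecedent forces (s = F, r = T, q = T, u = F) or (s = F, r = T, q = T, u = T), and ((u ⇒ s) ⇒ q) ⇒ (r | (s | ~q)) holds there. Either way ((u ⇒ s) ⇒ q) ⇒ (r | (s | ~q)) holds.

(⇐) This fails. Under s = F, r = F, q = F, u = F, the left side is false but the right side is true.

(⇒) holds; (⇐) fails.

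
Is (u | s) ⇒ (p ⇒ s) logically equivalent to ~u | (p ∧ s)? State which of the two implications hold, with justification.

Forward direction. This fails. Under s = F, u = T, p = F, the left side is true but the right side is false.

Converse. Assume the antecedent. If s is true, (u | s) ⇒ (p ⇒ s) reduces to true regardless of the other variables. If s is false, the antecedent forces (s = F, u = F, p = F) or (s = F, u = F, p = T), and (u | s) ⇒ (p ⇒ s) holds there. Either way (u | s) ⇒ (p ⇒ s) holds.

(⇒) fails; (⇐) holds.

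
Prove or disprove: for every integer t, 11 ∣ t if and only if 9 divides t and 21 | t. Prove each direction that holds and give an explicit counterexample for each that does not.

Neither direction holds.

[⇒] This fails: take t = 11. Certainly 11 ∣ 11, but 9 ∤ 11.

[⇐] This fails: take t = 63. Both 9 ∣ 63 and 21 ∣ 63, yet 63 is not a multiple of 11 (since 63 = 5·11 + 8), so 11 ∤ 63.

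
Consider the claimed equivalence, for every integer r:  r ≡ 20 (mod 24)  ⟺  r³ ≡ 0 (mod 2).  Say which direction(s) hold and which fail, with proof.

Converse. This fails: take r = 0. Then 0³ = 0 ≡ 0 (mod 2), yet 0 ≡ 0 (mod 24), not 20.

Forward direction. Suppose r ≡ 20 (mod 24). Then r³ ≡ 20³ = 8000 (mod 24), and since 2 ∣ 24, also r³ ≡ 0 (mod 2).

The forward direction holds; the converse fails.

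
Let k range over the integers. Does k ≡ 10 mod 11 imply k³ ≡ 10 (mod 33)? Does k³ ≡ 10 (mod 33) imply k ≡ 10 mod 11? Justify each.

Not equivalent: only (⇐) holds.

Forward direction. This fails: take k = 21. Then 21 ≡ 10 (mod 11), but 21³ = 9261 ≡ 21 (mod 33), not 10.

Converse. The residues r modulo 33 with r³ ≡ 10 (mod 33) are exactly {10}, and each is ≡ 10 (mod 11).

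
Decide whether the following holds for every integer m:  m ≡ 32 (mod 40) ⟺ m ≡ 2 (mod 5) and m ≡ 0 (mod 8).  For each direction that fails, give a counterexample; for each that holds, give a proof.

(⇒) Suppose m ≡ 32 (mod 40); write m = 40j + 32. Since 5 ∣ 40, reducing mod 5 gives m ≡ 32 ≡ 2 (mod 5); since 8 ∣ 40, reducing mod 8 gives m ≡ 32 ≡ 0 (mod 8).

(⇐) Conversely, if m ≡ 2 (mod 5) and m ≡ 0 (mod 8), then by the Chinese remainder theorem m ≡ 32 (mod 40). This is exactly m ≡ 32 (mod 40).

Both directions hold; the statement is true.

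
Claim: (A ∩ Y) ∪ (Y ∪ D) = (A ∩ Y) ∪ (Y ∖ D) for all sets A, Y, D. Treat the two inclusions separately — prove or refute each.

(⟹) This inclusion fails. Take A = ∅, Y = ∅, D = {1}; then 1 ∈ (A ∩ Y) ∪ (Y ∪ D) but 1 ∉ (A ∩ Y) ∪ (Y ∖ D).

(⟸) Let x ∈ (A ∩ Y) ∪ (Y ∖ D). Then either x ∈ Y and x ∉ A, D; or x ∈ A ∩ Y and x ∉ D; or x ∈ A ∩ Y ∩ D. In each case x ∈ (A ∩ Y) ∪ (Y ∪ D), so (A ∩ Y) ∪ (Y ∖ D) ⊆ (A ∩ Y) ∪ (Y ∪ D).

The sets are not equal: only the reverse inclusion holds.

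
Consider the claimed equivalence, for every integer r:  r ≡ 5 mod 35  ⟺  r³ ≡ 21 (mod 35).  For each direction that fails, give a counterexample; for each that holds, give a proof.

(⇒) fails and (⇐) fails.

Forward direction. This fails: take r = 5. Then 5 ≡ 5 (mod 35), but 5³ = 125 ≡ 20 (mod 35), not 21.

Converse. This fails: take r = 21. Then 21³ = 9261 ≡ 21 (mod 35), yet 21 ≡ 21 (mod 35), not 5.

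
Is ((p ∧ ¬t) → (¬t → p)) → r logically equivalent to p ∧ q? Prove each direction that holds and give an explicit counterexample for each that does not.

(⇒) fails and (⇐) fails.

Forward direction. This fails. Under p = F, r = T, t = F, q = F, the left side is true but the right side is false.

Converse. This fails. Under p = T, r = F, t = F, q = T, the left side is false but the right side is true.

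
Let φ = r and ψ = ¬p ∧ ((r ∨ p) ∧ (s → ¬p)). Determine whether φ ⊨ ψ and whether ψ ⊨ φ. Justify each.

(⇐) Assume the antecedent. If p is true, the antecedent cannot hold. If p is false, the antecedent forces (p = F, r = T, s = F) or (p = F, r = T, s = T), and r holds there. Either way r holds.

(⇒) This fails. Under p = T, r = T, s = F, the left side is true but the right side is false.

Only the converse holds.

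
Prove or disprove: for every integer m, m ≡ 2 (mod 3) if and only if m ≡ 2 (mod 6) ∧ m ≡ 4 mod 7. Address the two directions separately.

Only the converse holds.

[⇐] If m ≡ 2 (mod 6) and m ≡ 4 (mod 7), then by the Chinese remainder theorem m ≡ 32 (mod 42). Since 32 ≡ 2 (mod 3) and 3 ∣ 42, we get m ≡ 2 (mod 3).

[⇒] This fails: m = 2 gives 2 ≡ 2 (mod 3) but 2 ≡ 2 (mod 7), so the conjunction on the right does not hold.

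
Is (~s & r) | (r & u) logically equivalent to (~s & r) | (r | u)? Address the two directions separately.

(⟹) Assume the antecedent. If r is true, (~s & r) | (r | u) reduces to true regardless of the other variables. If r is false, the antecedent cannot hold. Either way (~s & r) | (r | u) holds.

(⟸) This fails. Under r = F, u = T, s = F, the left side is false but the right side is true.

Not equivalent: only (⇒) holds.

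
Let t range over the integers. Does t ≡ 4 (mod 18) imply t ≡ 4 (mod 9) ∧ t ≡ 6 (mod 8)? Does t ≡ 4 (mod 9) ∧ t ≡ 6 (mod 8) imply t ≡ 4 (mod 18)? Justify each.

Forward direction. This fails: t = 40 gives 40 ≡ 4 (mod 18) but 40 ≡ 0 (mod 8), so the conjunction on the right does not hold.

Converse. If t ≡ 4 (mod 9) and t ≡ 6 (mod 8), then by the Chinese remainder theorem t ≡ 22 (mod 72). Since 22 ≡ 4 (mod 18) and 18 ∣ 72, we get t ≡ 4 (mod 18).

Only the converse holds.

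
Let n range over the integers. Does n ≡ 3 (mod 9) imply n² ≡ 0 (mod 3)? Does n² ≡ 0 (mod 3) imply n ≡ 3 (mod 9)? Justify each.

Forward direction. Suppose n ≡ 3 (mod 9). Then n² ≡ 3² = 9 (mod 9), and since 3 ∣ 9, also n² ≡ 0 (mod 3).

Converse. This fails: take n = 0. Then 0² = 0 ≡ 0 (mod 3), yet 0 ≡ 0 (mod 9), not 3.

Only the forward implication holds.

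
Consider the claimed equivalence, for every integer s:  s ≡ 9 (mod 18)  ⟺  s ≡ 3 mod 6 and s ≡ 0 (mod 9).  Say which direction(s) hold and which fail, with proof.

Forward direction. Suppose s ≡ 9 (mod 18); write s = 18j + 9. Since 6 ∣ 18, reducing mod 6 gives s ≡ 9 ≡ 3 (mod 6); since 9 ∣ 18, reducing mod 9 gives s ≡ 9 ≡ 0 (mod 9).

Converse. If s ≡ 3 (mod 6) and s ≡ 0 (mod 9), then by the Chinese remainder theorem s ≡ 9 (mod 18). This is exactly s ≡ 9 (mod 18).

Both implications hold.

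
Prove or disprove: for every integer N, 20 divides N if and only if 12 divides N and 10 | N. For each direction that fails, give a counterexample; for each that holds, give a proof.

Forward direction. This fails: take N = 20. Certainly 20 ∣ 20, but 12 ∤ 20.

Converse. Suppose 12 ∣ N and 10 ∣ N. Any common multiple of 12 and 10 is a multiple of their lcm; here lcm(12, 10) = 12·10/gcd(12, 10) = 120/2 = 60, so 60 ∣ N. Since 20 ∣ 60, it follows that 20 ∣ N.

Only the converse holds.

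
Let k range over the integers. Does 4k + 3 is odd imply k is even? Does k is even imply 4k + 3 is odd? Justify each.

Forward direction. This fails: take k = 3. Then 4k + 3 = 15, which is odd, yet k = 3 is odd, not even.

Converse. Suppose k is even. Since 4 is even, 4k is even for every k, so 4k + 3 has the same parity as 3, which is odd. Hence 4k + 3 is odd.

Only the reverse direction holds.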